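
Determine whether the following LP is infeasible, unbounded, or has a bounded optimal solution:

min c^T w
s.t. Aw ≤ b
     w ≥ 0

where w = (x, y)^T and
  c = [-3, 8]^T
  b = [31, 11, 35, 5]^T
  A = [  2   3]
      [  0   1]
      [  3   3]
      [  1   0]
The point (5, 0) satisfies every constraint, so the LP is feasible; the constraints give x ≤ 5 and y ≤ 11, which with x, y ≥ 0 keep the feasible region inside a bounded box. A feasible, bounded LP attains a finite optimum at a vertex.

Evaluating z = -3x + 8y at each vertex:
  (0, 0): z = 0
  (5, 0): z = -15
  (5, 6.667): z = 38.33
  (4, 7.667): z = 49.33
  (0, 10.33): z = 82.67

The LP has an optimal solution: (5, 0) with z = -15.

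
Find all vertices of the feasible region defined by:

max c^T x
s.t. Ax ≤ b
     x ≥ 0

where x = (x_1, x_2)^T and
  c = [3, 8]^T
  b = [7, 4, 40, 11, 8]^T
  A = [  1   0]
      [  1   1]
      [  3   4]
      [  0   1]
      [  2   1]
Each vertex is the intersection of two constraint boundaries that also satisfies all remaining constraints:
  x_1 = 0 and x_2 = 0 → (0, 0)
  x_1 + x_2 = 4 and 2x_1 + x_2 = 8 → (4, 0)
  x_1 + x_2 = 4 and x_1 = 0 → (0, 4)

Vertices: (0, 0), (4, 0), (0, 4)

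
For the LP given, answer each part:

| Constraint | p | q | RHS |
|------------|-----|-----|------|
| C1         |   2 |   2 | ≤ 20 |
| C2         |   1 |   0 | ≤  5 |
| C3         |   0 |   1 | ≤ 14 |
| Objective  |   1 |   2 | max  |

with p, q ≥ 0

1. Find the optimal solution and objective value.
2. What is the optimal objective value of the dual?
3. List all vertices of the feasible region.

1. p = 0, q = 10, z = 20
2. 20 (by strong duality, equal to the primal optimum)
3. (0, 0), (5, 0), (5, 5), (0, 10)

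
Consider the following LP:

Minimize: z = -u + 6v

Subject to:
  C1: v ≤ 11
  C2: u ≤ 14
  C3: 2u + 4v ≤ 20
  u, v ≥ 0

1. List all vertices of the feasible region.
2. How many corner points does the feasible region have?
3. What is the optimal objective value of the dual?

1. (0, 0), (10, 0), (0, 5)
2. 3
3. -10 (by strong duality, equal to the primal optimum)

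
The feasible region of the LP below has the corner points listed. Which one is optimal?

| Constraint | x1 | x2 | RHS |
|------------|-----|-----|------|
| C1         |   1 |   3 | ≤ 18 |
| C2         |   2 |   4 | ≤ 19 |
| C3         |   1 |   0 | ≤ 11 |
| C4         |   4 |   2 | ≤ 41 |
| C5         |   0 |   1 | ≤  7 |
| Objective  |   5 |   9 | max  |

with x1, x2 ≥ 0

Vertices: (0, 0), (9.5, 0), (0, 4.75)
(9.5, 0) with z = 47.5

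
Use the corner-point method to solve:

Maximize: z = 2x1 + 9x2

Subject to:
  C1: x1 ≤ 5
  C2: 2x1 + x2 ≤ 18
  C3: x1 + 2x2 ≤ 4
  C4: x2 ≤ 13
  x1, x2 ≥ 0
Each vertex is the intersection of two constraint boundaries that also satisfies all remaining constraints:
  x1 = 0 and x2 = 0 → (0, 0)
  x1 + 2x2 = 4 and x2 = 0 → (4, 0)
  x1 + 2x2 = 4 and x1 = 0 → (0, 2)

Evaluating z = 2x1 + 9x2 at each vertex:
  (0, 0): z = 0
  (4, 0): z = 8
  (0, 2): z = 18

The maximum is at (0, 2) with z = 18.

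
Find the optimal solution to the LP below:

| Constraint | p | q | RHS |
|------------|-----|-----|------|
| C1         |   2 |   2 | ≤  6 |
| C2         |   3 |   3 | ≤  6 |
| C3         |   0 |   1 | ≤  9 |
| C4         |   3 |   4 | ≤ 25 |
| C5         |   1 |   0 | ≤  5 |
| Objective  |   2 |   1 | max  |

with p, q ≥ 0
Each vertex is the intersection of two constraint boundaries that also satisfies all remaining constraints:
  p = 0 and q = 0 → (0, 0)
  3p + 3q = 6 and q = 0 → (2, 0)
  3p + 3q = 6 and p = 0 → (0, 2)

Evaluating z = 2p + q at each vertex:
  (0, 0): z = 0
  (2, 0): z = 4
  (0, 2): z = 2

The maximum is at (2, 0) with z = 4.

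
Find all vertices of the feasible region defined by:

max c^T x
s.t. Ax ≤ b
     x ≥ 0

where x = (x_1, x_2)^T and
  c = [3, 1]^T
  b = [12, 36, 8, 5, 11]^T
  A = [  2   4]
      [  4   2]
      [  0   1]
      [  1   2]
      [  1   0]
Each vertex is the intersection of two constraint boundaries that also satisfies all remaining constraints:
  x_1 = 0 and x_2 = 0 → (0, 0)
  x_1 + 2x_2 = 5 and x_2 = 0 → (5, 0)
  x_1 + 2x_2 = 5 and x_1 = 0 → (0, 2.5)

Vertices: (0, 0), (5, 0), (0, 2.5)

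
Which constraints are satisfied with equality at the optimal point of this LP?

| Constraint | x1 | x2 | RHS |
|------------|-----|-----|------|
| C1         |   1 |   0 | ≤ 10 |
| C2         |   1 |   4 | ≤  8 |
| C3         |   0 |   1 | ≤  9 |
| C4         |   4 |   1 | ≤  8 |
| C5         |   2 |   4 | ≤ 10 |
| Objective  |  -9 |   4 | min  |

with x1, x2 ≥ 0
Optimal: x1 = 2, x2 = 0
Binding: C4, x2 ≥ 0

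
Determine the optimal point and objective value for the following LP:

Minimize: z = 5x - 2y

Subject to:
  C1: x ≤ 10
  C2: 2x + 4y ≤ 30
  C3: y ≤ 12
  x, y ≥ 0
x = 0, y = 7.5, z = -15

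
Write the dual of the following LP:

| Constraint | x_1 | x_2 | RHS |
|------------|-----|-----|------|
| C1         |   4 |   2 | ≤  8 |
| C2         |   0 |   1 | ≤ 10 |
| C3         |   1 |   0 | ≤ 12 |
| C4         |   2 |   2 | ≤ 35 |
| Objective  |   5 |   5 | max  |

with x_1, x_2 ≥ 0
Minimize: z = 8y1 + 10y2 + 12y3 + 35y4

Subject to:
  C1: -4y1 - y3 - 2y4 ≤ -5
  C2: -2y1 - y2 - 2y4 ≤ -5
  y1, y2, y3, y4 ≥ 0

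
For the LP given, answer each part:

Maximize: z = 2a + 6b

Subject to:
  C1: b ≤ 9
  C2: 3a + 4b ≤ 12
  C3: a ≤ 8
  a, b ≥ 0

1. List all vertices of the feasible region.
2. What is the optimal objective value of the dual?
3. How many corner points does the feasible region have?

1. (0, 0), (4, 0), (0, 3)
2. 18 (by strong duality, equal to the primal optimum)
3. 3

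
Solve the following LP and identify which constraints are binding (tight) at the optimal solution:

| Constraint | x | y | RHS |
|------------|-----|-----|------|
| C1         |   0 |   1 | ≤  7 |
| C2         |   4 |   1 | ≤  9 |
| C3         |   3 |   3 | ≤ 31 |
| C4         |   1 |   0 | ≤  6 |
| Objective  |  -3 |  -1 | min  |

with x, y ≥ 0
Optimal: x = 0.5, y = 7
Slack at optimum:
  C1: slack = 0 (binding)
  C2: slack = 0 (binding)
  C3: slack = 8.5
  C4: slack = 5.5
  x ≥ 0: x = 0.5
  y ≥ 0: y = 7
Binding constraints: C1, C2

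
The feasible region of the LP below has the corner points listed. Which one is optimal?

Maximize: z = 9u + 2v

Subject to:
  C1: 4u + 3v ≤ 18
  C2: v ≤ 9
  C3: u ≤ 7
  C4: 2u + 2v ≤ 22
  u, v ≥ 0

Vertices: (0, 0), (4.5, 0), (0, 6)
Evaluating z = 9u + 2v at each vertex:
  (0, 0): z = 0
  (4.5, 0): z = 40.5
  (0, 6): z = 12

The largest value is z = 40.5, attained at (4.5, 0).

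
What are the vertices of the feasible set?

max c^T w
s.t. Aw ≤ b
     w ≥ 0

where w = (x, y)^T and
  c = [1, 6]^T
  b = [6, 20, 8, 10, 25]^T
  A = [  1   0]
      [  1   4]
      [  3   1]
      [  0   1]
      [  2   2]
Each vertex is the intersection of two constraint boundaries that also satisfies all remaining constraints:
  x = 0 and y = 0 → (0, 0)
  3x + y = 8 and y = 0 → (2.667, 0)
  x + 4y = 20 and 3x + y = 8 → (1.091, 4.727)
  x + 4y = 20 and x = 0 → (0, 5)

Vertices: (0, 0), (2.667, 0), (1.091, 4.727), (0, 5)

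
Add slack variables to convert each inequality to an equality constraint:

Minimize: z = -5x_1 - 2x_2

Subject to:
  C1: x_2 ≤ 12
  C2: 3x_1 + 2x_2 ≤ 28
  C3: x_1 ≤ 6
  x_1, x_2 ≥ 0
min z = -5x_1 - 2x_2

s.t.
  x_2 + s1 = 12
  3x_1 + 2x_2 + s2 = 28
  x_1 + s3 = 6
  x_1, x_2, s1, s2, s3 ≥ 0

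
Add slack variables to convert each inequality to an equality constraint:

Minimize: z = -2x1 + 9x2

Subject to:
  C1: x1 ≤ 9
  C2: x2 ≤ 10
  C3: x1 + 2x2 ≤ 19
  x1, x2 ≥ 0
min z = -2x1 + 9x2

s.t.
  x1 + s1 = 9
  x2 + s2 = 10
  x1 + 2x2 + s3 = 19
  x1, x2, s1, s2, s3 ≥ 0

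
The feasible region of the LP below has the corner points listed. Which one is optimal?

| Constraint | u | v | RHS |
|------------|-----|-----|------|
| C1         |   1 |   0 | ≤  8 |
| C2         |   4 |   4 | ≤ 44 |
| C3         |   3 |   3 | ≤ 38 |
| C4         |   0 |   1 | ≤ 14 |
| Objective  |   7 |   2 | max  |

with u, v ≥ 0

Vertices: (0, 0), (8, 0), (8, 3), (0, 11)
Evaluating z = 7u + 2v at each vertex:
  (0, 0): z = 0
  (8, 0): z = 56
  (8, 3): z = 62
  (0, 11): z = 22

The largest value is z = 62, attained at (8, 3).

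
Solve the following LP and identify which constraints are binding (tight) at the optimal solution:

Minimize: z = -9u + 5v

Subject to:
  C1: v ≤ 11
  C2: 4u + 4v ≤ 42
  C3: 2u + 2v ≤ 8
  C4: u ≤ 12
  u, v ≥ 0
Optimal: u = 4, v = 0
Slack at optimum:
  C1: slack = 11
  C2: slack = 26
  C3: slack = 0 (binding)
  C4: slack = 8
  u ≥ 0: u = 4
  v ≥ 0: v = 0 (binding)
Binding constraints: C3, v ≥ 0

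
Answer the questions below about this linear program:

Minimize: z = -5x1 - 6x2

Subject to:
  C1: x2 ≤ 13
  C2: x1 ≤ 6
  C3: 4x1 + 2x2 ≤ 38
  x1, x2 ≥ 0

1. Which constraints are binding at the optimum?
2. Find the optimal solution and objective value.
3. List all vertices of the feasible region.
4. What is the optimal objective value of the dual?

1. C1, C3
2. x1 = 3, x2 = 13, z = -93
3. (0, 0), (6, 0), (6, 7), (3, 13), (0, 13)
4. -93 (by strong duality, equal to the primal optimum)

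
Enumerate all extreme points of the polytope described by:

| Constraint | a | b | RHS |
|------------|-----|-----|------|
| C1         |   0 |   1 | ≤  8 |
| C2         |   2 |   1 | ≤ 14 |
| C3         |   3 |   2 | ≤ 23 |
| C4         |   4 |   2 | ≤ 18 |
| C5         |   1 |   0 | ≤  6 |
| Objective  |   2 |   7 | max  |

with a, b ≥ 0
Each vertex is the intersection of two constraint boundaries that also satisfies all remaining constraints:
  a = 0 and b = 0 → (0, 0)
  4a + 2b = 18 and b = 0 → (4.5, 0)
  b = 8 and 4a + 2b = 18 → (0.5, 8)
  b = 8 and a = 0 → (0, 8)

Vertices: (0, 0), (4.5, 0), (0.5, 8), (0, 8)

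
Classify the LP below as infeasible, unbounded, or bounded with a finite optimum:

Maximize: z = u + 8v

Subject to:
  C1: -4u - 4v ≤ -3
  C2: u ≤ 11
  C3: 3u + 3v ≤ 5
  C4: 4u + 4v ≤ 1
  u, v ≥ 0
C4 requires 4u + 4v ≤ 1, while C1 (-4u - 4v ≤ -3) is equivalent to 4u + 4v ≥ 3. Together they would need 3 ≤ 4u + 4v ≤ 1, which is impossible since 3 > 1. No point satisfies all constraints.

Infeasible — the constraint set is empty.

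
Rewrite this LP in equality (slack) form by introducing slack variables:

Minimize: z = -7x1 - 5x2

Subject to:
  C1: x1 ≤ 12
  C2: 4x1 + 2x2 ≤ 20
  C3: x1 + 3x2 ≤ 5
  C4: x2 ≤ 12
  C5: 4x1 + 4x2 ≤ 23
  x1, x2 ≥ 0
min z = -7x1 - 5x2

s.t.
  x1 + s1 = 12
  4x1 + 2x2 + s2 = 20
  x1 + 3x2 + s3 = 5
  x2 + s4 = 12
  4x1 + 4x2 + s5 = 23
  x1, x2, s1, s2, s3, s4, s5 ≥ 0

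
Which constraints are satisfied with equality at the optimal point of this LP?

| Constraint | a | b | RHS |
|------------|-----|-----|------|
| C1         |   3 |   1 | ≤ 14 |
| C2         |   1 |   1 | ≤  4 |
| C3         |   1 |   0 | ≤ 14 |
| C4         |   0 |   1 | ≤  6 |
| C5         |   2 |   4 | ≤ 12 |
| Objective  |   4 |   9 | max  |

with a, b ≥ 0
Optimal: a = 0, b = 3
Binding: C5, a ≥ 0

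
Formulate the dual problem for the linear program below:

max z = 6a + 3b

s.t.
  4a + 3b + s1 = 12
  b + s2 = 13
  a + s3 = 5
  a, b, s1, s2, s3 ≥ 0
Minimize: z = 12y1 + 13y2 + 5y3

Subject to:
  C1: -4y1 - y3 ≤ -6
  C2: -3y1 - y2 ≤ -3
  y1, y2, y3 ≥ 0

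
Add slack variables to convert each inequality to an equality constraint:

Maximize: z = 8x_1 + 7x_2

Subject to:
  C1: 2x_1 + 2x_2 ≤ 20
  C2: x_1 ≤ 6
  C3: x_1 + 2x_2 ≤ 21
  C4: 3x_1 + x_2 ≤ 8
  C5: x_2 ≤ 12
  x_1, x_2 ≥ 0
max z = 8x_1 + 7x_2

s.t.
  2x_1 + 2x_2 + s1 = 20
  x_1 + s2 = 6
  x_1 + 2x_2 + s3 = 21
  3x_1 + x_2 + s4 = 8
  x_2 + s5 = 12
  x_1, x_2, s1, s2, s3, s4, s5 ≥ 0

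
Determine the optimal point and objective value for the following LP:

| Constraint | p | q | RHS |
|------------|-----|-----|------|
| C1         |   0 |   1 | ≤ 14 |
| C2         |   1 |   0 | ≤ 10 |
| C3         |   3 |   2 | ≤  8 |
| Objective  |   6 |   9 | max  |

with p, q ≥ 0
p = 0, q = 4, z = 36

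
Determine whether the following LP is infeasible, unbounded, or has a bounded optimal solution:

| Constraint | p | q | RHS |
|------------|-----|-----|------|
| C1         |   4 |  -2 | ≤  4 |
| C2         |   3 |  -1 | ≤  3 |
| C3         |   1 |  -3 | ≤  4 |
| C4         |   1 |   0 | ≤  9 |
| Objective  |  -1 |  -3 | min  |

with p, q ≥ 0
Feasible point: (0, 0) satisfies every constraint, so the LP is feasible.
Direction d = (0, 1): for each constraint row a, a·d ≤ 0 —
  (4)(0) + (-2)(1) = -2 ≤ 0
  (3)(0) + (-1)(1) = -1 ≤ 0
  (1)(0) + (-3)(1) = -3 ≤ 0
  (1)(0) + (0)(1) = 0 ≤ 0
and d ≥ 0, so (0, 0) + t·d stays feasible for every t ≥ 0. Along this ray z = -p - 3q changes by -3 per unit t, so z → −∞.

Unbounded — the objective can decrease without bound over the feasible region.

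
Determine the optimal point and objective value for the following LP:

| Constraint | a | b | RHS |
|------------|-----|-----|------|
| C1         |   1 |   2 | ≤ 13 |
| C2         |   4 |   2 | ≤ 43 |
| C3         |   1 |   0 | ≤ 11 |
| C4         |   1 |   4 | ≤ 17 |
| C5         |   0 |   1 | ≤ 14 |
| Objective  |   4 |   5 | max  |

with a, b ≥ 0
a = 10, b = 1.5, z = 47.5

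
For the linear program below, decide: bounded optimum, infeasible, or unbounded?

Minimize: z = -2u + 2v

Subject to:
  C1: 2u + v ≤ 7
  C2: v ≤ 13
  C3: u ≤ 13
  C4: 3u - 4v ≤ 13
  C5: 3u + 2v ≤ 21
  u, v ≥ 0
The point (3.5, 0) satisfies every constraint, so the LP is feasible; the constraints give u ≤ 13 and v ≤ 13, which with u, v ≥ 0 keep the feasible region inside a bounded box. A feasible, bounded LP attains a finite optimum at a vertex.

Evaluating z = -2u + 2v at each vertex:
  (0, 0): z = 0
  (3.5, 0): z = -7
  (0, 7): z = 14

The LP has an optimal solution: (3.5, 0) with z = -7.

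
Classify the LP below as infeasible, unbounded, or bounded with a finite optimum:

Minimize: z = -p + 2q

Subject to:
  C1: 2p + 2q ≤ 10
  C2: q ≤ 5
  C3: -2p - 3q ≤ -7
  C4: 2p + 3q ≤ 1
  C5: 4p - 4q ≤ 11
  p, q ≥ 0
C4 requires 2p + 3q ≤ 1, while C3 (-2p - 3q ≤ -7) is equivalent to 2p + 3q ≥ 7. Together they would need 7 ≤ 2p + 3q ≤ 1, which is impossible since 7 > 1. No point satisfies all constraints.

Infeasible: no point satisfies all constraints simultaneously.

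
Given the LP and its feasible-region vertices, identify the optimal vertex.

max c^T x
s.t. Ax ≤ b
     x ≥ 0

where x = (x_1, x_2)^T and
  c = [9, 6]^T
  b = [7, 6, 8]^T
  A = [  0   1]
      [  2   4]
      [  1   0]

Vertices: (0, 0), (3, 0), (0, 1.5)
Evaluating z = 9x_1 + 6x_2 at each vertex:
  (0, 0): z = 0
  (3, 0): z = 27
  (0, 1.5): z = 9

The largest value is z = 27, attained at (3, 0).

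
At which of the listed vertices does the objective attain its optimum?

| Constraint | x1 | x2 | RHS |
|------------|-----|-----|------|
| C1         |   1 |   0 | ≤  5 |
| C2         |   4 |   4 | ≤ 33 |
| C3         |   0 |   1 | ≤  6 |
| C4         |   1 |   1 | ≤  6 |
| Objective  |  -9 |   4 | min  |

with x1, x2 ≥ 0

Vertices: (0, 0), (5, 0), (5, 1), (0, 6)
Evaluating z = -9x1 + 4x2 at each vertex:
  (0, 0): z = 0
  (5, 0): z = -45
  (5, 1): z = -41
  (0, 6): z = 24

The smallest value is z = -45, attained at (5, 0).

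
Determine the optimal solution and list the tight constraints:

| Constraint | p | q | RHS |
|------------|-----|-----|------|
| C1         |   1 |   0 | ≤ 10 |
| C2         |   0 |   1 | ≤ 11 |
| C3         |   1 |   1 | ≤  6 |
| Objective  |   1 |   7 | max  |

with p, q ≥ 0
Optimal: p = 0, q = 6
Slack at optimum:
  C1: slack = 10
  C2: slack = 5
  C3: slack = 0 (binding)
  p ≥ 0: p = 0 (binding)
  q ≥ 0: q = 6
Binding constraints: C3, p ≥ 0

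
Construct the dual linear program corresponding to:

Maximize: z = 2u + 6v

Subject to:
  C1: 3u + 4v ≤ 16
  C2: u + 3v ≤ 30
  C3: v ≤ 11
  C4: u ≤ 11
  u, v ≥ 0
Minimize: z = 16y1 + 30y2 + 11y3 + 11y4

Subject to:
  C1: -3y1 - y2 - y4 ≤ -2
  C2: -4y1 - 3y2 - y3 ≤ -6
  y1, y2, y3, y4 ≥ 0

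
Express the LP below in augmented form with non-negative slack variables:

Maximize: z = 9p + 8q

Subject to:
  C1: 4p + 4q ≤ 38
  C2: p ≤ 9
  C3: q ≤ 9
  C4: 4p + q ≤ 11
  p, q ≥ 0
max z = 9p + 8q

s.t.
  4p + 4q + s1 = 38
  p + s2 = 9
  q + s3 = 9
  4p + q + s4 = 11
  p, q, s1, s2, s3, s4 ≥ 0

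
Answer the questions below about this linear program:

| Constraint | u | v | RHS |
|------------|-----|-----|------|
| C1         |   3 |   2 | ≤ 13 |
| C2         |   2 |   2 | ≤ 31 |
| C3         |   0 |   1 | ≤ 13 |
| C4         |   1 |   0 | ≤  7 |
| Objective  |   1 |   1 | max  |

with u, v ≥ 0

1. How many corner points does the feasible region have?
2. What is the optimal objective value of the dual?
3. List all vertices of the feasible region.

1. 3
2. 6.5 (by strong duality, equal to the primal optimum)
3. (0, 0), (4.333, 0), (0, 6.5)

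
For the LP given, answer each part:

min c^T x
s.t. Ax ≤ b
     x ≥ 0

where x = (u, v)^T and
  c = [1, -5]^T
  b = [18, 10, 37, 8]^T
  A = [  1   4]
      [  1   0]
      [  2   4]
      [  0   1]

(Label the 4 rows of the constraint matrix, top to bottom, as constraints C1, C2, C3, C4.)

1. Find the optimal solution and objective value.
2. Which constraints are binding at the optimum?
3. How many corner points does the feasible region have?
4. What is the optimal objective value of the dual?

1. u = 0, v = 4.5, z = -22.5
2. C1, u ≥ 0
3. 4
4. -22.5 (by strong duality, equal to the primal optimum)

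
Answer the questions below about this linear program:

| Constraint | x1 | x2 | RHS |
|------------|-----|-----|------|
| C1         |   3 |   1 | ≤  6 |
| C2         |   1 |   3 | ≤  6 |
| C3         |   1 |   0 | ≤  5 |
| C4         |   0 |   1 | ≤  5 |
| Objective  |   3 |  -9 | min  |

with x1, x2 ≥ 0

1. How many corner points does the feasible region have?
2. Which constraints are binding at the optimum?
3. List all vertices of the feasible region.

1. 4
2. C2, x1 ≥ 0
3. (0, 0), (2, 0), (1.5, 1.5), (0, 2)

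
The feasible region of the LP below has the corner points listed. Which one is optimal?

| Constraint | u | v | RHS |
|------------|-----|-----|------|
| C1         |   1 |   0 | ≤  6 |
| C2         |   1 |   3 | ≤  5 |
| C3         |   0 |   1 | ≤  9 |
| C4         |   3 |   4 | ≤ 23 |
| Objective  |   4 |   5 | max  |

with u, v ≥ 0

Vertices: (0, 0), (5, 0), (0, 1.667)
Evaluating z = 4u + 5v at each vertex:
  (0, 0): z = 0
  (5, 0): z = 20
  (0, 1.667): z = 8.333

The largest value is z = 20, attained at (5, 0).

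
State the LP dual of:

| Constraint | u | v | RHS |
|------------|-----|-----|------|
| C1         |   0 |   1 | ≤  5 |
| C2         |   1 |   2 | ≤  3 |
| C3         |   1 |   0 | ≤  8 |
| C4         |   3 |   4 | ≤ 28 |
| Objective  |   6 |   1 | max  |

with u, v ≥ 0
Minimize: z = 5y1 + 3y2 + 8y3 + 28y4

Subject to:
  C1: -y2 - y3 - 3y4 ≤ -6
  C2: -y1 - 2y2 - 4y4 ≤ -1
  y1, y2, y3, y4 ≥ 0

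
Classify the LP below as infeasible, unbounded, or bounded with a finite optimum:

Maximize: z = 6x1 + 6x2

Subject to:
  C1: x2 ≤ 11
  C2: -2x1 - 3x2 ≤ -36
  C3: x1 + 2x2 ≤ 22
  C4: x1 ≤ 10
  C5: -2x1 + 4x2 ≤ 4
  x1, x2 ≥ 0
The point (10, 6) satisfies every constraint, so the LP is feasible; the constraints give x1 ≤ 10 and x2 ≤ 11, which with x1, x2 ≥ 0 keep the feasible region inside a bounded box. A feasible, bounded LP attains a finite optimum at a vertex.

Evaluating z = 6x1 + 6x2 at each vertex:
  (10, 5.333): z = 92
  (10, 6): z = 96
  (9.429, 5.714): z = 90.86

Feasible with finite optimum z* = 96 at (10, 6).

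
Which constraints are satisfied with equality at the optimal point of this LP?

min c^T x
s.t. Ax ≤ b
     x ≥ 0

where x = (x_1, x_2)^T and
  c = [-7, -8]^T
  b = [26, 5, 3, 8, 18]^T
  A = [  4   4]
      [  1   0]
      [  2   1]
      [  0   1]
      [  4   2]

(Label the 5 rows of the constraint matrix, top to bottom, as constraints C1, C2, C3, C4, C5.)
Optimal: x_1 = 0, x_2 = 3
Binding: C3, x_1 ≥ 0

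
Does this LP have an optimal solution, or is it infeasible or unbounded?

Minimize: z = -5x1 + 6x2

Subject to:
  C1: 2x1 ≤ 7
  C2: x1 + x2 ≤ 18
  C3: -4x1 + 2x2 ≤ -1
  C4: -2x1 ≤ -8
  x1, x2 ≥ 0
C1 requires 2x1 ≤ 7, while C4 (-2x1 ≤ -8) is equivalent to 2x1 ≥ 8. Together they would need 8 ≤ 2x1 ≤ 7, which is impossible since 8 > 7. No point satisfies all constraints.

Infeasible — the constraint set is empty.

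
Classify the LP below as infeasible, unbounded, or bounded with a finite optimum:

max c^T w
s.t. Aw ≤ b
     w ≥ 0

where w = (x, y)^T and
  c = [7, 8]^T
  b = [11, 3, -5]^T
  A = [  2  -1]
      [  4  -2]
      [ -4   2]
One constraint requires 4x - 2y ≤ 3, while the constraint -4x + 2y ≤ -5 is equivalent to 4x - 2y ≥ 5. Together they would need 5 ≤ 4x - 2y ≤ 3, which is impossible since 5 > 3. No point satisfies all constraints.

The feasible region is empty; the LP is infeasible.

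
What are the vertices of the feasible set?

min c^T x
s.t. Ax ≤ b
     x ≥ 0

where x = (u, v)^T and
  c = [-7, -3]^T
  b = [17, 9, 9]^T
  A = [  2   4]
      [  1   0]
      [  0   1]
Each vertex is the intersection of two constraint boundaries that also satisfies all remaining constraints:
  u = 0 and v = 0 → (0, 0)
  2u + 4v = 17 and v = 0 → (8.5, 0)
  2u + 4v = 17 and u = 0 → (0, 4.25)

Vertices: (0, 0), (8.5, 0), (0, 4.25)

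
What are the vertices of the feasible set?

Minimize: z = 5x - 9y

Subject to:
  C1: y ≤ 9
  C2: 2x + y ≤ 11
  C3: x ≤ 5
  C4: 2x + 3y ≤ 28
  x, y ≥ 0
Each vertex is the intersection of two constraint boundaries that also satisfies all remaining constraints:
  x = 0 and y = 0 → (0, 0)
  x = 5 and y = 0 → (5, 0)
  2x + y = 11 and x = 5 → (5, 1)
  2x + y = 11 and 2x + 3y = 28 → (1.25, 8.5)
  y = 9 and 2x + 3y = 28 → (0.5, 9)
  y = 9 and x = 0 → (0, 9)

Vertices: (0, 0), (5, 0), (5, 1), (1.25, 8.5), (0.5, 9), (0, 9)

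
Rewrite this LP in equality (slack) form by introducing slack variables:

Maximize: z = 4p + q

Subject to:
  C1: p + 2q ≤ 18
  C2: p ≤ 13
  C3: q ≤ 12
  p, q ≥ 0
max z = 4p + q

s.t.
  p + 2q + s1 = 18
  p + s2 = 13
  q + s3 = 12
  p, q, s1, s2, s3 ≥ 0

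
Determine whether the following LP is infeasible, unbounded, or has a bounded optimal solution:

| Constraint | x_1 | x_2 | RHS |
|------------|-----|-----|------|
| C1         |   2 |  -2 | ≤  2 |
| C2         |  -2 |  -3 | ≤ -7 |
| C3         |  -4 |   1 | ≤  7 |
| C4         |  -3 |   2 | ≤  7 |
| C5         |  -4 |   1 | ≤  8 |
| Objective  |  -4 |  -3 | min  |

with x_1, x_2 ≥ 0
Feasible point: (0, 3) satisfies every constraint, so the LP is feasible.
Direction d = (1, 1): for each constraint row a, a·d ≤ 0 —
  (2)(1) + (-2)(1) = 0 ≤ 0
  (-2)(1) + (-3)(1) = -5 ≤ 0
  (-4)(1) + (1)(1) = -3 ≤ 0
  (-3)(1) + (2)(1) = -1 ≤ 0
  (-4)(1) + (1)(1) = -3 ≤ 0
and d ≥ 0, so (0, 3) + t·d stays feasible for every t ≥ 0. Along this ray z = -4x_1 - 3x_2 changes by -7 per unit t, so z → −∞.

Unbounded — the objective can decrease without bound over the feasible region.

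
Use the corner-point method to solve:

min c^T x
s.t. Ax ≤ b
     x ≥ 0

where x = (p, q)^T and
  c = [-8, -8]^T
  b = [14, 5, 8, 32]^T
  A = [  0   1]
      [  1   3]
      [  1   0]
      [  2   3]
Each vertex is the intersection of two constraint boundaries that also satisfies all remaining constraints:
  p = 0 and q = 0 → (0, 0)
  p + 3q = 5 and q = 0 → (5, 0)
  p + 3q = 5 and p = 0 → (0, 1.667)

Evaluating z = -8p - 8q at each vertex:
  (0, 0): z = 0
  (5, 0): z = -40
  (0, 1.667): z = -13.33

The minimum is at (5, 0) with z = -40.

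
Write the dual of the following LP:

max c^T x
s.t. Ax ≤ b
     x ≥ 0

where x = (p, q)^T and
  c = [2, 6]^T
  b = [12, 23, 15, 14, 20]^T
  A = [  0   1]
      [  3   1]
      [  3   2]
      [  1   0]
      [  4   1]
Minimize: z = 12y1 + 23y2 + 15y3 + 14y4 + 20y5

Subject to:
  C1: -3y2 - 3y3 - y4 - 4y5 ≤ -2
  C2: -y1 - y2 - 2y3 - y5 ≤ -6
  y1, y2, y3, y4, y5 ≥ 0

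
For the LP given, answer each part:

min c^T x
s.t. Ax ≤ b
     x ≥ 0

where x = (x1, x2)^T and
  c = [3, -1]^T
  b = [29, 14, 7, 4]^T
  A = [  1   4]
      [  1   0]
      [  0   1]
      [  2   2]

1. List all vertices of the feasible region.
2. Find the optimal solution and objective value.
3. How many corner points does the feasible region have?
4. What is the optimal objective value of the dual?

1. (0, 0), (2, 0), (0, 2)
2. x1 = 0, x2 = 2, z = -2
3. 3
4. -2 (by strong duality, equal to the primal optimum)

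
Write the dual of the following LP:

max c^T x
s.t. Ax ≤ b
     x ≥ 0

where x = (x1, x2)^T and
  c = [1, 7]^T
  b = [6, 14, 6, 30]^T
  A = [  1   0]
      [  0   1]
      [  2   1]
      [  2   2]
Minimize: z = 6y1 + 14y2 + 6y3 + 30y4

Subject to:
  C1: -y1 - 2y3 - 2y4 ≤ -1
  C2: -y2 - y3 - 2y4 ≤ -7
  y1, y2, y3, y4 ≥ 0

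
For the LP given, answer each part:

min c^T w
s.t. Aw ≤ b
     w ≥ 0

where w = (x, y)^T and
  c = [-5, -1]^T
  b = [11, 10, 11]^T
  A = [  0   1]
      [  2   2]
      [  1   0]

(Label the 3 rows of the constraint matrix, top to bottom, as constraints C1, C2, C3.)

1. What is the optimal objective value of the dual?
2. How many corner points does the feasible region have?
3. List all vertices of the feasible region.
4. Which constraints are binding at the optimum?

1. -25 (by strong duality, equal to the primal optimum)
2. 3
3. (0, 0), (5, 0), (0, 5)
4. C2, y ≥ 0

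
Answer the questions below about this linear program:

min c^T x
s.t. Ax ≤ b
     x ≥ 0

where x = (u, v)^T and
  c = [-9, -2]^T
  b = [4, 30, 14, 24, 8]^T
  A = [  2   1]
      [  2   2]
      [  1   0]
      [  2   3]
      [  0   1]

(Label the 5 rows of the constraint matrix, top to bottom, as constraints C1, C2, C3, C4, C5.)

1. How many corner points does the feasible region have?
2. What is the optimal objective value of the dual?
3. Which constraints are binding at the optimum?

1. 3
2. -18 (by strong duality, equal to the primal optimum)
3. C1, v ≥ 0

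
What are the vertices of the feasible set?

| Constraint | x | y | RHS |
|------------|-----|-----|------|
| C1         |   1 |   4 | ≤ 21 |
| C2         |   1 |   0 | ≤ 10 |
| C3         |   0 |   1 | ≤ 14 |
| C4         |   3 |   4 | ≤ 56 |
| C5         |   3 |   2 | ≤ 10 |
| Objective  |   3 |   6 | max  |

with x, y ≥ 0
Each vertex is the intersection of two constraint boundaries that also satisfies all remaining constraints:
  x = 0 and y = 0 → (0, 0)
  3x + 2y = 10 and y = 0 → (3.333, 0)
  3x + 2y = 10 and x = 0 → (0, 5)

Vertices: (0, 0), (3.333, 0), (0, 5)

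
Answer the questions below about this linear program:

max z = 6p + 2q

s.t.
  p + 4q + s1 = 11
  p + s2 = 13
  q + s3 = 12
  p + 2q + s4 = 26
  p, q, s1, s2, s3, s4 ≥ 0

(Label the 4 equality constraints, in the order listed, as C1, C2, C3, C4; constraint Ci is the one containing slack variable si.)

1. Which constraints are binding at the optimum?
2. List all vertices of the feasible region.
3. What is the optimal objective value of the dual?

1. C1, q ≥ 0
2. (0, 0), (11, 0), (0, 2.75)
3. 66 (by strong duality, equal to the primal optimum)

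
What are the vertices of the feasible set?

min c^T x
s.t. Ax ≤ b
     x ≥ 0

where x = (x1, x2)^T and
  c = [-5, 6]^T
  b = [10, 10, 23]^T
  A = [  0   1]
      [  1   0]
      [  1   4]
Each vertex is the intersection of two constraint boundaries that also satisfies all remaining constraints:
  x1 = 0 and x2 = 0 → (0, 0)
  x1 = 10 and x2 = 0 → (10, 0)
  x1 = 10 and x1 + 4x2 = 23 → (10, 3.25)
  x1 + 4x2 = 23 and x1 = 0 → (0, 5.75)

Vertices: (0, 0), (10, 0), (10, 3.25), (0, 5.75)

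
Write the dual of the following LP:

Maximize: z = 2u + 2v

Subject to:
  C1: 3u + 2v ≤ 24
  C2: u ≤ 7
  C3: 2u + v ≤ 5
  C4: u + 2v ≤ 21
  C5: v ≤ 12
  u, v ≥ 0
Minimize: z = 24y1 + 7y2 + 5y3 + 21y4 + 12y5

Subject to:
  C1: -3y1 - y2 - 2y3 - y4 ≤ -2
  C2: -2y1 - y3 - 2y4 - y5 ≤ -2
  y1, y2, y3, y4, y5 ≥ 0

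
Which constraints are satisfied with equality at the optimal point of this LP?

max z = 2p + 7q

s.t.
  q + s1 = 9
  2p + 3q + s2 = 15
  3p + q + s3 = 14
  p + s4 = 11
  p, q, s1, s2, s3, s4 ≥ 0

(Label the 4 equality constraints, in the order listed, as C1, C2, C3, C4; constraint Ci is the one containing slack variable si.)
Optimal: p = 0, q = 5
Slack at optimum:
  C1: slack = 4
  C2: slack = 0 (binding)
  C3: slack = 9
  C4: slack = 11
  p ≥ 0: p = 0 (binding)
  q ≥ 0: q = 5
Binding constraints: C2, p ≥ 0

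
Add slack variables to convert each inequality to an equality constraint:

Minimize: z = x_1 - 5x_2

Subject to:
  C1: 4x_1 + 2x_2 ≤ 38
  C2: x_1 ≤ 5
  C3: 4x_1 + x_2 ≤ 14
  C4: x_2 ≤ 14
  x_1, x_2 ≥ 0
min z = x_1 - 5x_2

s.t.
  4x_1 + 2x_2 + s1 = 38
  x_1 + s2 = 5
  4x_1 + x_2 + s3 = 14
  x_2 + s4 = 14
  x_1, x_2, s1, s2, s3, s4 ≥ 0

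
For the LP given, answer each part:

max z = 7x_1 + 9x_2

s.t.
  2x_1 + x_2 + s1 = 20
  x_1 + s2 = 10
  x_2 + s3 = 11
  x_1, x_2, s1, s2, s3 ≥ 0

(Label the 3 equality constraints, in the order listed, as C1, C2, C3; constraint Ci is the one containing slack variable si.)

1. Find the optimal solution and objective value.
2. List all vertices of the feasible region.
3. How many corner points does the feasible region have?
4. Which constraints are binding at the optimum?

1. x_1 = 4.5, x_2 = 11, z = 130.5
2. (0, 0), (10, 0), (4.5, 11), (0, 11)
3. 4
4. C1, C3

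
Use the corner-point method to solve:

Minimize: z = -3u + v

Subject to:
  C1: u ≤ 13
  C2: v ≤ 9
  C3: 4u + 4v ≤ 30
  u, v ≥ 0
Each vertex is the intersection of two constraint boundaries that also satisfies all remaining constraints:
  u = 0 and v = 0 → (0, 0)
  4u + 4v = 30 and v = 0 → (7.5, 0)
  4u + 4v = 30 and u = 0 → (0, 7.5)

Evaluating z = -3u + v at each vertex:
  (0, 0): z = 0
  (7.5, 0): z = -22.5
  (0, 7.5): z = 7.5

The minimum is at (7.5, 0) with z = -22.5.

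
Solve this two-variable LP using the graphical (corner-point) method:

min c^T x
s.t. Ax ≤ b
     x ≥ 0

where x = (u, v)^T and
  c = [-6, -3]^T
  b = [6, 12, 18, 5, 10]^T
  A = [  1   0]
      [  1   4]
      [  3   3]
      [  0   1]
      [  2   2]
u = 5, v = 0, z = -30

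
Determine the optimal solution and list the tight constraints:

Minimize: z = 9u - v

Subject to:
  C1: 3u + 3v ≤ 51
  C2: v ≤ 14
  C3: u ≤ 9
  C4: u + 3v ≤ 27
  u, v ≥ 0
Optimal: u = 0, v = 9
Slack at optimum:
  C1: slack = 24
  C2: slack = 5
  C3: slack = 9
  C4: slack = 0 (binding)
  u ≥ 0: u = 0 (binding)
  v ≥ 0: v = 9
Binding constraints: C4, u ≥ 0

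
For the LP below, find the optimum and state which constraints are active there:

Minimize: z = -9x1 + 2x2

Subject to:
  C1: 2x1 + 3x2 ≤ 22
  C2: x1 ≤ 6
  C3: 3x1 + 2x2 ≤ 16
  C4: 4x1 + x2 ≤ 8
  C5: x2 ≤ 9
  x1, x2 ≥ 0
Optimal: x1 = 2, x2 = 0
Slack at optimum:
  C1: slack = 18
  C2: slack = 4
  C3: slack = 10
  C4: slack = 0 (binding)
  C5: slack = 9
  x1 ≥ 0: x1 = 2
  x2 ≥ 0: x2 = 0 (binding)
Binding constraints: C4, x2 ≥ 0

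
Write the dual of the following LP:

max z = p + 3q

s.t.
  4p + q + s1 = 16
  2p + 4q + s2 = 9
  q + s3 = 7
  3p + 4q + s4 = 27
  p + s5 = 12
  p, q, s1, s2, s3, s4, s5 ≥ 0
Minimize: z = 16y1 + 9y2 + 7y3 + 27y4 + 12y5

Subject to:
  C1: -4y1 - 2y2 - 3y4 - y5 ≤ -1
  C2: -y1 - 4y2 - y3 - 4y4 ≤ -3
  y1, y2, y3, y4, y5 ≥ 0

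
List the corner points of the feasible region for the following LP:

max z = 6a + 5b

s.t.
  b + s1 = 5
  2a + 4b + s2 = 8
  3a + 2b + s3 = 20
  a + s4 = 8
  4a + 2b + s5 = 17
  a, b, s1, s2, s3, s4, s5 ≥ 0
Each vertex is the intersection of two constraint boundaries that also satisfies all remaining constraints:
  a = 0 and b = 0 → (0, 0)
  2a + 4b = 8 and b = 0 → (4, 0)
  2a + 4b = 8 and a = 0 → (0, 2)

Vertices: (0, 0), (4, 0), (0, 2)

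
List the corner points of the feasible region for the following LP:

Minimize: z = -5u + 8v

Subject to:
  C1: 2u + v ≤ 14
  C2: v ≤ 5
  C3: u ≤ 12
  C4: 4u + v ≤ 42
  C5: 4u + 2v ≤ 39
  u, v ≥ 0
Each vertex is the intersection of two constraint boundaries that also satisfies all remaining constraints:
  u = 0 and v = 0 → (0, 0)
  2u + v = 14 and v = 0 → (7, 0)
  2u + v = 14 and v = 5 → (4.5, 5)
  v = 5 and u = 0 → (0, 5)

Vertices: (0, 0), (7, 0), (4.5, 5), (0, 5)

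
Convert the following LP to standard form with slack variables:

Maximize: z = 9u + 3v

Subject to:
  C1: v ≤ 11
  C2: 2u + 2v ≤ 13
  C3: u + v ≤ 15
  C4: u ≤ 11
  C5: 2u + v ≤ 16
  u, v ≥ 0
max z = 9u + 3v

s.t.
  v + s1 = 11
  2u + 2v + s2 = 13
  u + v + s3 = 15
  u + s4 = 11
  2u + v + s5 = 16
  u, v, s1, s2, s3, s4, s5 ≥ 0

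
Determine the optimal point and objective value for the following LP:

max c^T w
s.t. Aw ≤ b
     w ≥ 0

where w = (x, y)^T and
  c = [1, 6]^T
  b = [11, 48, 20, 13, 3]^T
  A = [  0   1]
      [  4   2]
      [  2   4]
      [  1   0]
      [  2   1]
x = 0, y = 3, z = 18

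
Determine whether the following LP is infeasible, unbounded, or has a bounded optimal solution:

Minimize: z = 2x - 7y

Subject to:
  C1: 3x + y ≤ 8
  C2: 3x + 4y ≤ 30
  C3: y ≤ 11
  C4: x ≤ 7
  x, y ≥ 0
The point (0, 7.5) satisfies every constraint, so the LP is feasible; the constraints give x ≤ 7 and y ≤ 11, which with x, y ≥ 0 keep the feasible region inside a bounded box. A feasible, bounded LP attains a finite optimum at a vertex.

Evaluating z = 2x - 7y at each vertex:
  (0, 0): z = 0
  (2.667, 0): z = 5.333
  (0.2222, 7.333): z = -50.89
  (0, 7.5): z = -52.5

Bounded optimum: z* = -52.5 at (0, 7.5).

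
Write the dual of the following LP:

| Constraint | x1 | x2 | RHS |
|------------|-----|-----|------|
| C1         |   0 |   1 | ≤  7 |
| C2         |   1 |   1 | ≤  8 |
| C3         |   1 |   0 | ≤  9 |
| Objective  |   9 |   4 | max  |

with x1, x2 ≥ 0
Minimize: z = 7y1 + 8y2 + 9y3

Subject to:
  C1: -y2 - y3 ≤ -9
  C2: -y1 - y2 ≤ -4
  y1, y2, y3 ≥ 0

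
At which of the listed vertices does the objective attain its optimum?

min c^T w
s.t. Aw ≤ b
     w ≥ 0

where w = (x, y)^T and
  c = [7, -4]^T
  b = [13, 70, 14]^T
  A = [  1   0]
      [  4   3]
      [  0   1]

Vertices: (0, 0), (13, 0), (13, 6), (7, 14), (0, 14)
(0, 14) with z = -56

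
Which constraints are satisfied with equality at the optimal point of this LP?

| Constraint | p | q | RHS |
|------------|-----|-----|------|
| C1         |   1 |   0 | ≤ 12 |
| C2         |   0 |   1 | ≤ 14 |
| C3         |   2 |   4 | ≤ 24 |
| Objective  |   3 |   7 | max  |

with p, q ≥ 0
Optimal: p = 0, q = 6
Binding: C3, p ≥ 0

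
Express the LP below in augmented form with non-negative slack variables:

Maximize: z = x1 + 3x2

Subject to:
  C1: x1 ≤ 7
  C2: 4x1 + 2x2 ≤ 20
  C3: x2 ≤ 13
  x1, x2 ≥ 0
max z = x1 + 3x2

s.t.
  x1 + s1 = 7
  4x1 + 2x2 + s2 = 20
  x2 + s3 = 13
  x1, x2, s1, s2, s3 ≥ 0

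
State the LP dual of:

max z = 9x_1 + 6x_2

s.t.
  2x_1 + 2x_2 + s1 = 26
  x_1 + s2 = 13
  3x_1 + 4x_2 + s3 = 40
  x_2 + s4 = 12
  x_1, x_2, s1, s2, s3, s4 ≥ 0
Minimize: z = 26y1 + 13y2 + 40y3 + 12y4

Subject to:
  C1: -2y1 - y2 - 3y3 ≤ -9
  C2: -2y1 - 4y3 - y4 ≤ -6
  y1, y2, y3, y4 ≥ 0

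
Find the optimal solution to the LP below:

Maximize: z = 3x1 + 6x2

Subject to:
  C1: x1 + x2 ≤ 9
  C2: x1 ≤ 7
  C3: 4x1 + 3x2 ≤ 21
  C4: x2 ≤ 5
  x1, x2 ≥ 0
Each vertex is the intersection of two constraint boundaries that also satisfies all remaining constraints:
  x1 = 0 and x2 = 0 → (0, 0)
  4x1 + 3x2 = 21 and x2 = 0 → (5.25, 0)
  4x1 + 3x2 = 21 and x2 = 5 → (1.5, 5)
  x2 = 5 and x1 = 0 → (0, 5)

Evaluating z = 3x1 + 6x2 at each vertex:
  (0, 0): z = 0
  (5.25, 0): z = 15.75
  (1.5, 5): z = 34.5
  (0, 5): z = 30

The maximum is at (1.5, 5) with z = 34.5.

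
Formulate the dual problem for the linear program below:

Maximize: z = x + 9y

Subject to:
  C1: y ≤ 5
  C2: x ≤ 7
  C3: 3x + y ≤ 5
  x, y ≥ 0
Minimize: z = 5y1 + 7y2 + 5y3

Subject to:
  C1: -y2 - 3y3 ≤ -1
  C2: -y1 - y3 ≤ -9
  y1, y2, y3 ≥ 0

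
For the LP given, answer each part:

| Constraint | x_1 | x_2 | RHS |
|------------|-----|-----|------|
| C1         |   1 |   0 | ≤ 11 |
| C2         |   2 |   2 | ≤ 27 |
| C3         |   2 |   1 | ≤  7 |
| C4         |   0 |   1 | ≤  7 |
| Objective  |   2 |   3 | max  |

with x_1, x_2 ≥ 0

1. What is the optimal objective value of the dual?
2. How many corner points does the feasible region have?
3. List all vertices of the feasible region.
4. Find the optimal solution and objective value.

1. 21 (by strong duality, equal to the primal optimum)
2. 3
3. (0, 0), (3.5, 0), (0, 7)
4. x_1 = 0, x_2 = 7, z = 21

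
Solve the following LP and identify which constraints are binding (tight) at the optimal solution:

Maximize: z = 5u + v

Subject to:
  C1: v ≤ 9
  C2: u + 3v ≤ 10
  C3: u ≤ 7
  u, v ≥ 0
Optimal: u = 7, v = 1
Slack at optimum:
  C1: slack = 8
  C2: slack = 0 (binding)
  C3: slack = 0 (binding)
  u ≥ 0: u = 7
  v ≥ 0: v = 1
Binding constraints: C2, C3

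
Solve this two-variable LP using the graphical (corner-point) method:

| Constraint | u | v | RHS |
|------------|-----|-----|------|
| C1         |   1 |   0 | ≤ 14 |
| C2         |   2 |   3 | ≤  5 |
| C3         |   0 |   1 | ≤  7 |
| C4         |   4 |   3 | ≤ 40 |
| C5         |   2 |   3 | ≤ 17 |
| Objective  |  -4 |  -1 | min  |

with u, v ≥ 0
Each vertex is the intersection of two constraint boundaries that also satisfies all remaining constraints:
  u = 0 and v = 0 → (0, 0)
  2u + 3v = 5 and v = 0 → (2.5, 0)
  2u + 3v = 5 and u = 0 → (0, 1.667)

Evaluating z = -4u - v at each vertex:
  (0, 0): z = 0
  (2.5, 0): z = -10
  (0, 1.667): z = -1.667

The minimum is at (2.5, 0) with z = -10.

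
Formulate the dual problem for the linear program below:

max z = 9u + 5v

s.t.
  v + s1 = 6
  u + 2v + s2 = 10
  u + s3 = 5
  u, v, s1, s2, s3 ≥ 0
Minimize: z = 6y1 + 10y2 + 5y3

Subject to:
  C1: -y2 - y3 ≤ -9
  C2: -y1 - 2y2 ≤ -5
  y1, y2, y3 ≥ 0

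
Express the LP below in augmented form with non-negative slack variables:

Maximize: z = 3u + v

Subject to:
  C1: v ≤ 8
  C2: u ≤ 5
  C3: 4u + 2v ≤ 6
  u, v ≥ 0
max z = 3u + v

s.t.
  v + s1 = 8
  u + s2 = 5
  4u + 2v + s3 = 6
  u, v, s1, s2, s3 ≥ 0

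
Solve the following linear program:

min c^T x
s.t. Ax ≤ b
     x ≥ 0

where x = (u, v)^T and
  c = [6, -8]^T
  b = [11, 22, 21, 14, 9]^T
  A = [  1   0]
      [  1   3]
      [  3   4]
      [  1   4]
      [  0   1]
Each vertex is the intersection of two constraint boundaries that also satisfies all remaining constraints:
  u = 0 and v = 0 → (0, 0)
  3u + 4v = 21 and v = 0 → (7, 0)
  3u + 4v = 21 and u + 4v = 14 → (3.5, 2.625)
  u + 4v = 14 and u = 0 → (0, 3.5)

Evaluating z = 6u - 8v at each vertex:
  (0, 0): z = 0
  (7, 0): z = 42
  (3.5, 2.625): z = 0
  (0, 3.5): z = -28

The minimum is at (0, 3.5) with z = -28.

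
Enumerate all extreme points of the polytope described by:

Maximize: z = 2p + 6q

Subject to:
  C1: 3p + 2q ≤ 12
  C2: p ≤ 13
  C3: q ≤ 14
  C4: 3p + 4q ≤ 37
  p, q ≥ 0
Each vertex is the intersection of two constraint boundaries that also satisfies all remaining constraints:
  p = 0 and q = 0 → (0, 0)
  3p + 2q = 12 and q = 0 → (4, 0)
  3p + 2q = 12 and p = 0 → (0, 6)

Vertices: (0, 0), (4, 0), (0, 6)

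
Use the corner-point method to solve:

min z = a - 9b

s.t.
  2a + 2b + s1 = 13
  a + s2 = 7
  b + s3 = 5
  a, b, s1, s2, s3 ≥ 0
Each vertex is the intersection of two constraint boundaries that also satisfies all remaining constraints:
  a = 0 and b = 0 → (0, 0)
  2a + 2b = 13 and b = 0 → (6.5, 0)
  2a + 2b = 13 and b = 5 → (1.5, 5)
  b = 5 and a = 0 → (0, 5)

Evaluating z = a - 9b at each vertex:
  (0, 0): z = 0
  (6.5, 0): z = 6.5
  (1.5, 5): z = -43.5
  (0, 5): z = -45

The minimum is at (0, 5) with z = -45.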